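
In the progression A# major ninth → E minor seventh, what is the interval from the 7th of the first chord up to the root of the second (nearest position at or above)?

A# major ninth has G## as its 7th, and E minor seventh has E as its root.
G## up to E is 7 semitones, a whole step narrower than a major sixth, so the interval is diminished.

d6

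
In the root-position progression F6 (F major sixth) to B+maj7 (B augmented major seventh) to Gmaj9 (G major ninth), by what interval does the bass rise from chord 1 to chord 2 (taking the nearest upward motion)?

augmented 4th

The roots are F and B.
F up to B is 6 semitones, a half step wider than a perfect fourth, so the interval is augmented.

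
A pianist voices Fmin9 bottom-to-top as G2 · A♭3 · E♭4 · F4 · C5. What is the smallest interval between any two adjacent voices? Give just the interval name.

Adjacent intervals: G2→A♭3 = minor ninth; A♭3→E♭4 = perfect fifth; E♭4→F4 = major second; F4→C5 = perfect fifth.
The smallest is E♭4 to F4, a major second (2 semitones).

major second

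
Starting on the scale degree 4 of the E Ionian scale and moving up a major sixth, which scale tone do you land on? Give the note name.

The scale is E F♯ G♯ A B C♯ D♯.
The scale degree 4 is A; a major sixth above that is F♯ — scale degree 2.

F#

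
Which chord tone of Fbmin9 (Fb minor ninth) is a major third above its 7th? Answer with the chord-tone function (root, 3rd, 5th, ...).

The chord tones of Fbmin9 (Fb minor ninth) are Fb-Abb-Cb-Ebb-Gb.
The 7th is Ebb. A major third above Ebb is Gb.
Gb is the chord's 9th.

9th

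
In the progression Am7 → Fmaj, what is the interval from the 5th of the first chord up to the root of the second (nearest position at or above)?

Am7 has E as its 5th, and Fmaj has F as its root.
2 letter names make it a second; at 1 semitone (a half step narrower than major) the quality is minor.

minor second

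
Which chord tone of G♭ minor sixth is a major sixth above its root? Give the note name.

Eb

The chord tones of G♭ minor sixth are G♭-B𝄫-D♭-E♭.
The root is G♭. A major sixth above G♭ is E♭.
E♭ is the chord's 6th.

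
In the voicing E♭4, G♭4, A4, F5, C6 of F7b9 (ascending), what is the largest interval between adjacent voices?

minor 6th

Adjacent intervals: E♭4→G♭4 = minor third; G♭4→A4 = augmented second; A4→F5 = minor sixth; F5→C6 = perfect fifth.
The largest is A4 to F5, a minor sixth (8 semitones).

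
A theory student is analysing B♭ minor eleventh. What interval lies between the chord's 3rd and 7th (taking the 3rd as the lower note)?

perfect fifth

Spelling the chord: B♭–D♭–F–A♭–C–E♭.
That puts D♭ below A♭.
From D♭ to A♭ is 7 semitones, exactly the perfect fifth.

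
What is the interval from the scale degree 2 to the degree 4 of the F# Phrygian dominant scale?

F# phrygian dominant: F# G A# B C# D E.
The scale degree 2 is G and the degree 4 is B.
Counting 3 letters and 4 half steps from G gives a major third.

major third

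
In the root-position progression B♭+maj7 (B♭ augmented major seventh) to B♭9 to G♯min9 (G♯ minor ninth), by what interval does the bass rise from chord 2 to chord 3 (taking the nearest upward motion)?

augmented sixth

The roots are B♭ and G♯.
B♭ up to G♯ is 10 semitones, a half step wider than a major sixth, so the interval is augmented.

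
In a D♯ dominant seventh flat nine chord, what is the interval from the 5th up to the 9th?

diminished fifth

D♯7b9 (D♯ dominant seventh flat nine): D♯, F𝄪, A♯, C♯, E.
So we need the interval from A♯ up to E.
A♯ up to E is 6 semitones, a half step narrower than a perfect fifth, so the interval is diminished.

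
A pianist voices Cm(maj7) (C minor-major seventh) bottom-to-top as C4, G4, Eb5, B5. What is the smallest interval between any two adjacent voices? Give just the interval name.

P5

Adjacent intervals: C4→G4 = perfect fifth; G4→Eb5 = minor sixth; Eb5→B5 = augmented fifth.
The smallest is C4 to G4, a perfect fifth (7 semitones).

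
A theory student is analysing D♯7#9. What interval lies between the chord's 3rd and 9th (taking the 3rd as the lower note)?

major 7th

D♯7#9 (D♯ dominant seventh sharp nine) is spelled D♯–F𝄪–A♯–C♯–E𝄪.
The 3rd is F𝄪 and the 9th is E𝄪.
Counting 7 letters and 11 half steps from F𝄪 gives a major seventh.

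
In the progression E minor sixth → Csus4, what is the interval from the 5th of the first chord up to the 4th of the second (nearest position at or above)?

diminished 5th

The 5th of E minor sixth is B; the 4th of Csus4 is F.
From B to F: 6 semitones over a fifth = diminished.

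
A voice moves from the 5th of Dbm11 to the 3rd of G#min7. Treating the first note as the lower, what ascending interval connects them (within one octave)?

augmented second

Dbm11 has Ab as its 5th, and G#min7 has B as its 3rd.
2 letter names make it a second; at 3 semitones (a half step wider than major) the quality is augmented.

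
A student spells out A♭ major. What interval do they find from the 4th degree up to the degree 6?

The scale runs A♭ B♭ C D♭ E♭ F G.
That puts D♭ below F.
From D♭ to F is 4 semitones, exactly the major third.

major third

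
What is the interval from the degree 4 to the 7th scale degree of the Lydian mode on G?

perfect fourth

The scale runs G A B C# D E F#.
So we need the interval from C# up to F#.
From C# to F# is 5 semitones, exactly the perfect fourth.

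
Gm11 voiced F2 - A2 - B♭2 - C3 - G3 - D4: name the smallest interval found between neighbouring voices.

Adjacent intervals: F2→A2 = major third; A2→B♭2 = minor second; B♭2→C3 = major second; C3→G3 = perfect fifth; G3→D4 = perfect fifth.
The smallest is A2 to B♭2, a minor second (1 semitone).

m2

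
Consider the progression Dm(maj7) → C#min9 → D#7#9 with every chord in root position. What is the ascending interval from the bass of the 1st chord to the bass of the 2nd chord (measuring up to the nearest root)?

The roots are D and C#.
From D to C# is 11 semitones, exactly the major seventh.

M7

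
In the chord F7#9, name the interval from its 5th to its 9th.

F7#9 is spelled F-A-C-E♭-G♯.
5th = C; 9th = G♯.
From C to G♯: 8 semitones over a fifth = augmented.

augmented fifth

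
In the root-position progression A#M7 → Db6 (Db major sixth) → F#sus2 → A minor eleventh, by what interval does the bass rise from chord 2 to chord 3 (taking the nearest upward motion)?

The roots are Db and F#.
Db up to F# is 5 semitones, a half step wider than a major third, so the interval is augmented.

augmented third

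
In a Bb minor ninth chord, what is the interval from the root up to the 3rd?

minor 3rd

Spelling the chord: Bb, Db, F, Ab, C.
Root = Bb; 3rd = Db.
From Bb to Db: 3 semitones over a third = minor.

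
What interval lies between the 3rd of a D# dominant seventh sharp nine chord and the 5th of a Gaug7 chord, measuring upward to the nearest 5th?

The 3rd of D# dominant seventh sharp nine is F##; the 5th of Gaug7 is D#.
F## up to D# is 8 semitones, a half step narrower than a major sixth, so the interval is minor.

minor sixth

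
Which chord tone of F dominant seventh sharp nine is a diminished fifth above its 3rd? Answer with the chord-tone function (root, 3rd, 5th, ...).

F7#9: F A C Eb G#.
The 3rd is A. A diminished fifth above A is Eb.
Eb is the chord's 7th.

7th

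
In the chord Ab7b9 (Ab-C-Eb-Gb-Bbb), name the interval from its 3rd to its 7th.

d5

3rd = C; 7th = Gb.
C up to Gb is 6 semitones, a half step narrower than a perfect fifth, so the interval is diminished.
That tritone between 3rd and 7th is what gives the dominant seventh its pull toward resolution.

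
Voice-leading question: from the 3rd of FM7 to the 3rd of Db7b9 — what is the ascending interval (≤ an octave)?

minor sixth

FM7 has A as its 3rd, and Db7b9 has F as its 3rd.
A up to F is 8 semitones, a half step narrower than a major sixth, so the interval is minor.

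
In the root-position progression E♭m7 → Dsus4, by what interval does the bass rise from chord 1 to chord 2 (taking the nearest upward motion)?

major 7th

The roots are E♭ and D.
Counting 7 letters and 11 half steps from E♭ gives a major seventh.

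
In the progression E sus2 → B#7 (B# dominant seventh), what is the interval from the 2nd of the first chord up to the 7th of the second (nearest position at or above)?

The 2nd of E sus2 is F#; the 7th of B#7 (B# dominant seventh) is A#.
Counting 3 letters and 4 half steps from F# gives a major third.

major third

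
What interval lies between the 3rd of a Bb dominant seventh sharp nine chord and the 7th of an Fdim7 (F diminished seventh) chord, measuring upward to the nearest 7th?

Bb dominant seventh sharp nine has D as its 3rd, and Fdim7 (F diminished seventh) has Ebb as its 7th.
2 letter names make it a second; at 0 semitones (a whole step narrower than major) the quality is diminished.

diminished second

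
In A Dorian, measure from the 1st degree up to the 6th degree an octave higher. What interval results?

major thirteenth

A dorian: A B C D E F# G.
That puts A below F#.
A up to F# spans 13 letter names and 21 semitones — a major thirteenth.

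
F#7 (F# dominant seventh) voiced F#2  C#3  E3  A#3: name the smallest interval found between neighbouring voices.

minor 3rd

Adjacent intervals: F#2→C#3 = perfect fifth; C#3→E3 = minor third; E3→A#3 = augmented fourth.
The smallest is C#3 to E3, a minor third (3 semitones).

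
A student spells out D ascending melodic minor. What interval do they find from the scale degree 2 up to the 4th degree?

minor third

D melodic minor: D E F G A B C#.
That puts E below G.
3 letter names make it a third; at 3 semitones (a half step narrower than major) the quality is minor.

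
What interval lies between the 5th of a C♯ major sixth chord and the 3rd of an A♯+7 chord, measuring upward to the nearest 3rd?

augmented fourth

The 5th of C♯ major sixth is G♯; the 3rd of A♯+7 is C𝄪.
From G♯ to C𝄪: 6 semitones over a fourth = augmented.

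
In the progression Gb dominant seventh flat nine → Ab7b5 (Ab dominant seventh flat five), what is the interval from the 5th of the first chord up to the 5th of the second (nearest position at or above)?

The 5th of Gb dominant seventh flat nine is Db; the 5th of Ab7b5 (Ab dominant seventh flat five) is Ebb.
2 letter names make it a second; at 1 semitone (a half step narrower than major) the quality is minor.

minor second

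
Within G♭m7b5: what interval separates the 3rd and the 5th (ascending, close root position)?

G♭ø7 (G♭ half-diminished seventh): G♭–B𝄫–D𝄫–F♭.
So we need the interval from B𝄫 up to D𝄫.
3 letter names make it a third; at 3 semitones (a half step narrower than major) the quality is minor.

minor third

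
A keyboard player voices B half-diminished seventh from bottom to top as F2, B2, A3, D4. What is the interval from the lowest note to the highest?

major 13th

The outer voices are F2 and D4.
Counting 13 letters and 21 half steps from F gives a major thirteenth.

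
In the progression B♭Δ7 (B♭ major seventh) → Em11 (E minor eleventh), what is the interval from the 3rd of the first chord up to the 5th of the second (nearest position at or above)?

B♭Δ7 (B♭ major seventh) has D as its 3rd, and Em11 (E minor eleventh) has B as its 5th.
D up to B spans 6 letter names and 9 semitones — a major sixth.

major sixth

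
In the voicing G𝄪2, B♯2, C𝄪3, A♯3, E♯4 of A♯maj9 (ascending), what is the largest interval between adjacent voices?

minor sixth

Adjacent intervals: G𝄪2→B♯2 = minor third; B♯2→C𝄪3 = major second; C𝄪3→A♯3 = minor sixth; A♯3→E♯4 = perfect fifth.
The largest is C𝄪3 to A♯3, a minor sixth (8 semitones).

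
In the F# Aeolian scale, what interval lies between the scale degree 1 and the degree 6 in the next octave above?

m13

Spelling the F# Aeolian scale: F# G# A B C# D E.
So we need the interval from F# up to D.
F# up to D is 20 semitones, a half step narrower than a major thirteenth, so the interval is minor.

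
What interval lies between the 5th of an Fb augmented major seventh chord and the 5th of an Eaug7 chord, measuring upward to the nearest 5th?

augmented seventh

Fb augmented major seventh has C as its 5th, and Eaug7 has B# as its 5th.
From C to B#: 12 semitones over a seventh = augmented.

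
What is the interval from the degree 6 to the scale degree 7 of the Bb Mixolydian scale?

Bb mixolydian: Bb C D Eb F G Ab.
That puts G below Ab.
From G to Ab: 1 semitone over a second = minor.

minor 2nd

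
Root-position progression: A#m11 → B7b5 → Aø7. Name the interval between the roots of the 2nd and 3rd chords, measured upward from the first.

The roots are B and A.
7 letter names make it a seventh; at 10 semitones (a half step narrower than major) the quality is minor.

minor seventh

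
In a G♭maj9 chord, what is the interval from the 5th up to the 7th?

G♭maj9 is spelled G♭-B♭-D♭-F-A♭.
So we need the interval from D♭ up to F.
Counting 3 letters and 4 half steps from D♭ gives a major third.

major 3rd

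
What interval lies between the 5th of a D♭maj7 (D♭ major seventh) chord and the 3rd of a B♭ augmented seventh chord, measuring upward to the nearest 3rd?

augmented 4th

The 5th of D♭maj7 (D♭ major seventh) is A♭; the 3rd of B♭ augmented seventh is D.
From A♭ to D: 6 semitones over a fourth = augmented.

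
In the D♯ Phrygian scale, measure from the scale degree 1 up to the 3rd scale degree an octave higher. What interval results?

Spelling the D♯ Phrygian scale: D♯ E F♯ G♯ A♯ B C♯.
The scale degree 1 is D♯ and the 3rd scale degree (up an octave) is F♯.
From D♯ to F♯: 15 semitones over a tenth = minor.

minor 10th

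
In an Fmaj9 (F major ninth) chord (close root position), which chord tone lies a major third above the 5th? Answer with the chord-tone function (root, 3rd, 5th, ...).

Fmaj9: F–A–C–E–G.
The 5th is C. A major third above C is E.
E is the chord's 7th.

7th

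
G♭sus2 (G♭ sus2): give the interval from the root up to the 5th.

perfect fifth

The chord tones of G♭ sus2 are G♭, A♭, D♭.
Root = G♭; 5th = D♭.
From G♭ to D♭ is 7 semitones, exactly the perfect fifth.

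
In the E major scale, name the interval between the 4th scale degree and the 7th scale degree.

E major: E F# G# A B C# D#.
So we need the interval from A up to D#.
4 letter names make it a fourth; at 6 semitones (a half step wider than perfect) the quality is augmented.

augmented 4th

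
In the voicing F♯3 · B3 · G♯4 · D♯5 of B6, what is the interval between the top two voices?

perfect fifth

Those voices are G♯4 and D♯5.
G♯ up to D♯ spans 5 letter names and 7 semitones — a perfect fifth.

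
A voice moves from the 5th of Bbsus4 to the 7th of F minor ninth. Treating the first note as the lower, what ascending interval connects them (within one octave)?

Bbsus4 has F as its 5th, and F minor ninth has Eb as its 7th.
7 letter names make it a seventh; at 10 semitones (a half step narrower than major) the quality is minor.

minor 7th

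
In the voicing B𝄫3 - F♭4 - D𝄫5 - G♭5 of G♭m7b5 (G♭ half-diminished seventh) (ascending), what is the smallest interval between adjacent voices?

augmented 4th

Adjacent intervals: B𝄫3→F♭4 = perfect fifth; F♭4→D𝄫5 = minor sixth; D𝄫5→G♭5 = augmented fourth.
The smallest is D𝄫5 to G♭5, an augmented fourth (6 semitones).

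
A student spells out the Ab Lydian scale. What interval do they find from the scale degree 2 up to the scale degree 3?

major 2nd

Spelling the Ab Lydian scale: Ab Bb C D Eb F G.
That puts Bb below C.
Counting 2 letters and 2 half steps from Bb gives a major second.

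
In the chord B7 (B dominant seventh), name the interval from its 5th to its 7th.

minor third

Spelling the chord: B, D#, F#, A.
So we need the interval from F# up to A.
From F# to A: 3 semitones over a third = minor.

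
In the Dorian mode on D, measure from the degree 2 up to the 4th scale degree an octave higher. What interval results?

minor tenth

The scale runs D E F G A B C.
The degree 2 is E and the 4th scale degree (up an octave) is G.
E up to G is 15 semitones, a half step narrower than a major tenth, so the interval is minor.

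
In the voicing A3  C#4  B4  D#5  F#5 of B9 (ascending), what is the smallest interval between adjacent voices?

Adjacent intervals: A3→C#4 = major third; C#4→B4 = minor seventh; B4→D#5 = major third; D#5→F#5 = minor third.
The smallest is D#5 to F#5, a minor third (3 semitones).

minor 3rd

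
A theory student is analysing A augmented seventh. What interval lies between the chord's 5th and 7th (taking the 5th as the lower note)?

diminished 3rd

Spelling the chord: A–C#–E#–G.
The 5th is E# and the 7th is G.
E# up to G is 2 semitones, a whole step narrower than a major third, so the interval is diminished.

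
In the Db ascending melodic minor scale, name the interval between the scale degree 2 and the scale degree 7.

major sixth

Spelling the Db ascending melodic minor scale: Db Eb Fb Gb Ab Bb C.
That puts Eb below C.
From Eb to C is 9 semitones, exactly the major sixth.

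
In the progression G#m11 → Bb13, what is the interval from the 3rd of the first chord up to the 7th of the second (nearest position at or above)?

G#m11 has B as its 3rd, and Bb13 has Ab as its 7th.
From B to Ab: 9 semitones over a seventh = diminished.

diminished seventh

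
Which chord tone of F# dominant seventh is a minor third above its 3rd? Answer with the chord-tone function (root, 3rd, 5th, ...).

5th

F#7: F#-A#-C#-E.
The 3rd is A#. A minor third above A# is C#.
C# is the chord's 5th.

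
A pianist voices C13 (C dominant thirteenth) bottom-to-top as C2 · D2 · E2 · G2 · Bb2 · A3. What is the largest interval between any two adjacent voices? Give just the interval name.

M7

Adjacent intervals: C2→D2 = major second; D2→E2 = major second; E2→G2 = minor third; G2→Bb2 = minor third; Bb2→A3 = major seventh.
The largest is Bb2 to A3, a major seventh (11 semitones).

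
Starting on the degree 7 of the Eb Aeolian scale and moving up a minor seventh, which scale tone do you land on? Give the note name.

The scale is Eb F Gb Ab Bb Cb Db.
The degree 7 is Db; a minor seventh above that is Cb — scale degree 6.

Cb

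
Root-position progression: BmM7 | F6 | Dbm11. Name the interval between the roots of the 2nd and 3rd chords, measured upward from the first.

The roots are F and Db.
6 letter names make it a sixth; at 8 semitones (a half step narrower than major) the quality is minor.

m6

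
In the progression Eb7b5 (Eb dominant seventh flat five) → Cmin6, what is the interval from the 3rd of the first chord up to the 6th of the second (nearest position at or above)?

Eb7b5 (Eb dominant seventh flat five) has G as its 3rd, and Cmin6 has A as its 6th.
Counting 2 letters and 2 half steps from G gives a major second.

M2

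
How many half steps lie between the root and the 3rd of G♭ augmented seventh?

4

G♭+7 (G♭ augmented seventh) is spelled G♭ B♭ D F♭.
G♭ to B♭ is a major third: 4 semitones.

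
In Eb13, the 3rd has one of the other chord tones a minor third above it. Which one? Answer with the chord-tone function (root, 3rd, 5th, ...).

Eb13 (Eb dominant thirteenth): Eb-G-Bb-Db-F-C.
The 3rd is G. A minor third above G is Bb.
Bb is the chord's 5th.

5th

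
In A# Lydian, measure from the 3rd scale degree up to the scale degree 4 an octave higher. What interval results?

A# lydian: A# B# C## D## E# F## G##.
So we need the interval from C## up to D##.
Counting 9 letters and 14 half steps from C## gives a major ninth.

major 9th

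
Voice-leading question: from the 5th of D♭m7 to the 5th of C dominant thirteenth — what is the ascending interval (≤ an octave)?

D♭m7 has A♭ as its 5th, and C dominant thirteenth has G as its 5th.
From A♭ to G is 11 semitones, exactly the major seventh.

major seventh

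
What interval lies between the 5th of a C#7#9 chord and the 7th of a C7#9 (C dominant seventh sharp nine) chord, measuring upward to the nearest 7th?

C#7#9 has G# as its 5th, and C7#9 (C dominant seventh sharp nine) has Bb as its 7th.
G# up to Bb is 2 semitones, a whole step narrower than a major third, so the interval is diminished.

diminished third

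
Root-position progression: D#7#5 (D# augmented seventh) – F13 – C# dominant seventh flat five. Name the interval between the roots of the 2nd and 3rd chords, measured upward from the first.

The roots are F and C#.
F up to C# is 8 semitones, a half step wider than a perfect fifth, so the interval is augmented.

augmented fifth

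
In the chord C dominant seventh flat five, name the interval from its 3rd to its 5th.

diminished third

The chord tones of C7b5 are C–E–Gb–Bb.
The 3rd is E and the 5th is Gb.
From E to Gb: 2 semitones over a third = diminished.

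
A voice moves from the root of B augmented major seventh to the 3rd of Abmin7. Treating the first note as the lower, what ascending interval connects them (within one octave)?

diminished second

The root of B augmented major seventh is B; the 3rd of Abmin7 is Cb.
2 letter names make it a second; at 0 semitones (a whole step narrower than major) the quality is diminished.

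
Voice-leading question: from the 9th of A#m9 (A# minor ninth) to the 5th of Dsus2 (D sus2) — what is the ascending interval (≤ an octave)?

The 9th of A#m9 (A# minor ninth) is B#; the 5th of Dsus2 (D sus2) is A.
7 letter names make it a seventh; at 9 semitones (a whole step narrower than major) the quality is diminished.

d7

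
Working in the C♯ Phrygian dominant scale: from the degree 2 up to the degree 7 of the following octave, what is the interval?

major 13th

The scale runs C♯ D E♯ F♯ G♯ A B.
That puts D below B.
D up to B spans 13 letter names and 21 semitones — a major thirteenth.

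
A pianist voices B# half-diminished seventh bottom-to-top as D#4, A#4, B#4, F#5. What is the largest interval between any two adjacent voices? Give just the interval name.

Adjacent intervals: D#4→A#4 = perfect fifth; A#4→B#4 = major second; B#4→F#5 = diminished fifth.
The largest is D#4 to A#4, a perfect fifth (7 semitones).

perfect 5th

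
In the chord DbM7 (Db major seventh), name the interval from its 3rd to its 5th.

minor third

Db major seventh: Db-F-Ab-C.
So we need the interval from F up to Ab.
F up to Ab is 3 semitones, a half step narrower than a major third, so the interval is minor.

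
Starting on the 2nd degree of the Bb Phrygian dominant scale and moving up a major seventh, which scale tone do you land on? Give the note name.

Bb

The scale is Bb Cb D Eb F Gb Ab.
The 2nd degree is Cb; a major seventh above that is Bb — scale degree 1.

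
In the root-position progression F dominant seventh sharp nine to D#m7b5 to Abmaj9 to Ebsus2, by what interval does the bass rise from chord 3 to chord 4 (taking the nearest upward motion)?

P5

The roots are Ab and Eb.
Counting 5 letters and 7 half steps from Ab gives a perfect fifth.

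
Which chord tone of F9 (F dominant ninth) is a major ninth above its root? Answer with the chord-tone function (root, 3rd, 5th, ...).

9th

F9: F-A-C-E♭-G.
The root is F. A major ninth above F is G.
G is the chord's 9th.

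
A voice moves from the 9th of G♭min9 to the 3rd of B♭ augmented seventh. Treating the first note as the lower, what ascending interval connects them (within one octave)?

A4

G♭min9 has A♭ as its 9th, and B♭ augmented seventh has D as its 3rd.
4 letter names make it a fourth; at 6 semitones (a half step wider than perfect) the quality is augmented.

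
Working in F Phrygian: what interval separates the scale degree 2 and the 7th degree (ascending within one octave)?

The scale runs F Gb Ab Bb C Db Eb.
The scale degree 2 is Gb and the scale degree 7 is Eb.
Gb up to Eb spans 6 letter names and 9 semitones — a major sixth.

major sixth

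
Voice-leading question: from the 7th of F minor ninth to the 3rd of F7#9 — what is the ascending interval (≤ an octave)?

F minor ninth has E♭ as its 7th, and F7#9 has A as its 3rd.
E♭ up to A is 6 semitones, a half step wider than a perfect fourth, so the interval is augmented.

augmented 4th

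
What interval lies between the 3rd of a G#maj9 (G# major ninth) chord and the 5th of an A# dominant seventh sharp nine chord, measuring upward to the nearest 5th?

P4

The 3rd of G#maj9 (G# major ninth) is B#; the 5th of A# dominant seventh sharp nine is E#.
B# up to E# spans 4 letter names and 5 semitones — a perfect fourth.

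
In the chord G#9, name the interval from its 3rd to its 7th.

d5

G#9 (G# dominant ninth): G#-B#-D#-F#-A#.
So we need the interval from B# up to F#.
From B# to F#: 6 semitones over a fifth = diminished.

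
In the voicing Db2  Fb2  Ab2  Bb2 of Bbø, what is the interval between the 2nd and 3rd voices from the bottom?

Those voices are Fb2 and Ab2.
From Fb to Ab is 4 semitones, exactly the major third.

M3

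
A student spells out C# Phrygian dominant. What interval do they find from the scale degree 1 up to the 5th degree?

C# phrygian dominant: C# D E# F# G# A B.
That puts C# below G#.
From C# to G# is 7 semitones, exactly the perfect fifth.

perfect 5th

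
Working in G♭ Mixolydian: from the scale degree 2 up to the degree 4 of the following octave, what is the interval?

minor 10th

The scale runs G♭ A♭ B♭ C♭ D♭ E♭ F♭.
So we need the interval from A♭ up to C♭.
10 letter names make it a tenth; at 15 semitones (a half step narrower than major) the quality is minor.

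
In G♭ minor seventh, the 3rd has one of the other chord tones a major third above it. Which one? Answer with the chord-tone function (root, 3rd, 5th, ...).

5th

G♭-7 is spelled G♭-B𝄫-D♭-F♭.
The 3rd is B𝄫. A major third above B𝄫 is D♭.
D♭ is the chord's 5th.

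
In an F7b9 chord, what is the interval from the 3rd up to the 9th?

Spelling the chord: F–A–C–Eb–Gb.
That puts A below Gb.
From A to Gb: 9 semitones over a seventh = diminished.

diminished seventh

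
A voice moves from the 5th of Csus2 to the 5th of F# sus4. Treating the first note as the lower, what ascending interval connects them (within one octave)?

augmented 4th

Csus2 has G as its 5th, and F# sus4 has C# as its 5th.
4 letter names make it a fourth; at 6 semitones (a half step wider than perfect) the quality is augmented.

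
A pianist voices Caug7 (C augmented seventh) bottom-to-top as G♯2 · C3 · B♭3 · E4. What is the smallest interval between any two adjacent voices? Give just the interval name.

diminished fourth

Adjacent intervals: G♯2→C3 = diminished fourth; C3→B♭3 = minor seventh; B♭3→E4 = augmented fourth.
The smallest is G♯2 to C3, a diminished fourth (4 semitones).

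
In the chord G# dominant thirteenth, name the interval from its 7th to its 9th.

The chord tones of G#13 are G#–B#–D#–F#–A#–E#.
So we need the interval from F# up to A#.
From F# to A# is 4 semitones, exactly the major third.

major 3rd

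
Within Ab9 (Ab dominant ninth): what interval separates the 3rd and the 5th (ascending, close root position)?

minor third

Ab9: Ab C Eb Gb Bb.
So we need the interval from C up to Eb.
3 letter names make it a third; at 3 semitones (a half step narrower than major) the quality is minor.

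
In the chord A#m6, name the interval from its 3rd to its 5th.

major third

A#min6: A#–C#–E#–F##.
So we need the interval from C# up to E#.
From C# to E# is 4 semitones, exactly the major third.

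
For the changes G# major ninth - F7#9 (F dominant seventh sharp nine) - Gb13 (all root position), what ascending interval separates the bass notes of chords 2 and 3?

The roots are F and Gb.
F up to Gb is 1 semitone, a half step narrower than a major second, so the interval is minor.

minor second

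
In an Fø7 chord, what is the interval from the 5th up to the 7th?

Spelling the chord: F Ab Cb Eb.
The 5th is Cb and the 7th is Eb.
From Cb to Eb is 4 semitones, exactly the major third.

major third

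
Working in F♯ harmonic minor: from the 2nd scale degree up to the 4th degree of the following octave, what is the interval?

m10

F♯ harmonic minor: F♯ G♯ A B C♯ D E♯.
2nd scale degree = G♯; 4th scale degree (up an octave) = B.
10 letter names make it a tenth; at 15 semitones (a half step narrower than major) the quality is minor.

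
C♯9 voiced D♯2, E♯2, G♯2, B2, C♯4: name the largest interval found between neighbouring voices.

M9

Adjacent intervals: D♯2→E♯2 = major second; E♯2→G♯2 = minor third; G♯2→B2 = minor third; B2→C♯4 = major ninth.
The largest is B2 to C♯4, a major ninth (14 semitones).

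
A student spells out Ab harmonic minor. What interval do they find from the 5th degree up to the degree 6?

Ab harmonic minor: Ab Bb Cb Db Eb Fb G.
5th degree = Eb; scale degree 6 = Fb.
From Eb to Fb: 1 semitone over a second = minor.

minor second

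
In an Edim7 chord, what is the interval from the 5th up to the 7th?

The chord tones of Edim7 are E G B♭ D♭.
So we need the interval from B♭ up to D♭.
From B♭ to D♭: 3 semitones over a third = minor.

minor 3rd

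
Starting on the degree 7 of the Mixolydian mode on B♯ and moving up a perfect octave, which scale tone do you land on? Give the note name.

The scale is B♯ C𝄪 D𝄪 E♯ F𝄪 G𝄪 A♯.
The degree 7 is A♯; a perfect octave above that is A♯ — scale degree 7.

A#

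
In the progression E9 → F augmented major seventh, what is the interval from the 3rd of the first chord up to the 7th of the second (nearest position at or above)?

The 3rd of E9 is G♯; the 7th of F augmented major seventh is E.
G♯ up to E is 8 semitones, a half step narrower than a major sixth, so the interval is minor.

minor 6th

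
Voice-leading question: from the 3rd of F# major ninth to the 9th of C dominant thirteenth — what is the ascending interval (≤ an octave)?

diminished fourth

The 3rd of F# major ninth is A#; the 9th of C dominant thirteenth is D.
4 letter names make it a fourth; at 4 semitones (a half step narrower than perfect) the quality is diminished.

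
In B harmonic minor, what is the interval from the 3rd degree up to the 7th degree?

augmented fifth

Spelling B harmonic minor: B C# D E F# G A#.
So we need the interval from D up to A#.
D up to A# is 8 semitones, a half step wider than a perfect fifth, so the interval is augmented.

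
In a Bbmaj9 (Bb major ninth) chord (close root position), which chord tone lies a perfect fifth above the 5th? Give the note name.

C

Spelling the chord: Bb–D–F–A–C.
The 5th is F. A perfect fifth above F is C.
C is the chord's 9th.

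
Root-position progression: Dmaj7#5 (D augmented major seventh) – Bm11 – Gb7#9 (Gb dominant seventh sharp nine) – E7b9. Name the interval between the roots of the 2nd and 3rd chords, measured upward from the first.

The roots are B and Gb.
B up to Gb is 7 semitones, a whole step narrower than a major sixth, so the interval is diminished.

diminished 6th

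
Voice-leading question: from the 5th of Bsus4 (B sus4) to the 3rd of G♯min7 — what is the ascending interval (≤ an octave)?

perfect fourth

The 5th of Bsus4 (B sus4) is F♯; the 3rd of G♯min7 is B.
Counting 4 letters and 5 half steps from F♯ gives a perfect fourth.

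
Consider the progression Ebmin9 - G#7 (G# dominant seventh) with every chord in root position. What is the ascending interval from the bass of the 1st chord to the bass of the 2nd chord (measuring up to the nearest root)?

augmented third

The roots are Eb and G#.
From Eb to G#: 5 semitones over a third = augmented.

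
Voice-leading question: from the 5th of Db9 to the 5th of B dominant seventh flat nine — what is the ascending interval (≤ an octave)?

Db9 has Ab as its 5th, and B dominant seventh flat nine has F# as its 5th.
Ab up to F# is 10 semitones, a half step wider than a major sixth, so the interval is augmented.

augmented sixth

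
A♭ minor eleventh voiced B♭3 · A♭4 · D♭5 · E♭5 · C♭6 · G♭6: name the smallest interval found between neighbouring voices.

major second

Adjacent intervals: B♭3→A♭4 = minor seventh; A♭4→D♭5 = perfect fourth; D♭5→E♭5 = major second; E♭5→C♭6 = minor sixth; C♭6→G♭6 = perfect fifth.
The smallest is D♭5 to E♭5, a major second (2 semitones).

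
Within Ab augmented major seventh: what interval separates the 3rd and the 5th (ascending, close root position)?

major third

The chord tones of Ab augmented major seventh are Ab-C-E-G.
3rd = C; 5th = E.
C up to E spans 3 letter names and 4 semitones — a major third.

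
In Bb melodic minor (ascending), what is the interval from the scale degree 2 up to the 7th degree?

The scale runs Bb C Db Eb F G A.
So we need the interval from C up to A.
C up to A spans 6 letter names and 9 semitones — a major sixth.

M6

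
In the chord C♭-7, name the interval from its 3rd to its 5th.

major 3rd

C♭-7: C♭, E𝄫, G♭, B𝄫.
3rd = E𝄫; 5th = G♭.
Counting 3 letters and 4 half steps from E𝄫 gives a major third.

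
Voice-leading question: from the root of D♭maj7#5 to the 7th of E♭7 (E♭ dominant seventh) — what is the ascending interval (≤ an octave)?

perfect unison

The root of D♭maj7#5 is D♭; the 7th of E♭7 (E♭ dominant seventh) is D♭.
Counting 1 letters and 0 half steps from D♭ gives a perfect unison.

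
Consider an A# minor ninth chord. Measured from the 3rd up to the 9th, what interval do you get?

M7

The chord tones of A#min9 (A# minor ninth) are A#, C#, E#, G#, B#.
3rd = C#; 9th = B#.
C# up to B# spans 7 letter names and 11 semitones — a major seventh.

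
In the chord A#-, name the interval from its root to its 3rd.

A# minor is spelled A#–C#–E#.
That puts A# below C#.
3 letter names make it a third; at 3 semitones (a half step narrower than major) the quality is minor.

m3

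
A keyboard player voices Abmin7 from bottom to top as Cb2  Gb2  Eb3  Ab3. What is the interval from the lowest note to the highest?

The outer voices are Cb2 and Ab3.
Cb up to Ab spans 13 letter names and 21 semitones — a major thirteenth.

major thirteenth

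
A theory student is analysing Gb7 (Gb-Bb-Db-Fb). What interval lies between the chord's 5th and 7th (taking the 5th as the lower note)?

minor third

The 5th is Db and the 7th is Fb.
3 letter names make it a third; at 3 semitones (a half step narrower than major) the quality is minor.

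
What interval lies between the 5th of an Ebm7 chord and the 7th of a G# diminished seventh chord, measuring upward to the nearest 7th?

perfect fifth

The 5th of Ebm7 is Bb; the 7th of G# diminished seventh is F.
Bb up to F spans 5 letter names and 7 semitones — a perfect fifth.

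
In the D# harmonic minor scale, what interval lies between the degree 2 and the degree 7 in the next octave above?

major thirteenth

D# harmonic minor: D# E# F# G# A# B C##.
Degree 2 = E#; 7th scale degree (up an octave) = C##.
E# up to C## spans 13 letter names and 21 semitones — a major thirteenth.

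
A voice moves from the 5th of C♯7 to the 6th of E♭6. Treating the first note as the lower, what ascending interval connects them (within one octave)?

The 5th of C♯7 is G♯; the 6th of E♭6 is C.
4 letter names make it a fourth; at 4 semitones (a half step narrower than perfect) the quality is diminished.

diminished fourth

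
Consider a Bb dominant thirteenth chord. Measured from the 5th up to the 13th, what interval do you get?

major ninth

Bb13 is spelled Bb-D-F-Ab-C-G.
The 5th is F and the 13th is G.
From F to G is 14 semitones, exactly the major ninth.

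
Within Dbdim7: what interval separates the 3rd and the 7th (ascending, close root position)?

Db°7 is spelled Db–Fb–Abb–Cbb.
So we need the interval from Fb up to Cbb.
From Fb to Cbb: 6 semitones over a fifth = diminished.

d5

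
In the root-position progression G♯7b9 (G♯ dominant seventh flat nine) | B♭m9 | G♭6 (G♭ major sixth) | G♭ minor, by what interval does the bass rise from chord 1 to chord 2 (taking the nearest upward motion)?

The roots are G♯ and B♭.
G♯ up to B♭ is 2 semitones, a whole step narrower than a major third, so the interval is diminished.

diminished third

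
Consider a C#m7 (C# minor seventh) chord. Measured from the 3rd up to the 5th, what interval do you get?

major third

The chord tones of C#-7 are C#-E-G#-B.
3rd = E; 5th = G#.
E up to G# spans 3 letter names and 4 semitones — a major third.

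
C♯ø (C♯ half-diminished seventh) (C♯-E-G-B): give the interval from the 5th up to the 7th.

So we need the interval from G up to B.
From G to B is 4 semitones, exactly the major third.

major third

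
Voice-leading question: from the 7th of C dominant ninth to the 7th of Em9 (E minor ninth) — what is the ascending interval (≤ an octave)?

major 3rd

The 7th of C dominant ninth is B♭; the 7th of Em9 (E minor ninth) is D.
B♭ up to D spans 3 letter names and 4 semitones — a major third.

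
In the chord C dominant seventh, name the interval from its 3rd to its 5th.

The chord tones of C7 are C E G Bb.
That puts E below G.
From E to G: 3 semitones over a third = minor.

minor third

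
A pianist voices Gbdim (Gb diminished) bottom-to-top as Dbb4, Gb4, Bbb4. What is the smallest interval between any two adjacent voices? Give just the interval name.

minor third

Adjacent intervals: Dbb4→Gb4 = augmented fourth; Gb4→Bbb4 = minor third.
The smallest is Gb4 to Bbb4, a minor third (3 semitones).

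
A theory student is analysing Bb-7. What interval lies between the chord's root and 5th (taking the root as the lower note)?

Bbmin7 (Bb minor seventh) is spelled Bb, Db, F, Ab.
Root = Bb; 5th = F.
Counting 5 letters and 7 half steps from Bb gives a perfect fifth.

perfect fifth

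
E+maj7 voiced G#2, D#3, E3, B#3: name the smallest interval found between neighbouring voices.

Adjacent intervals: G#2→D#3 = perfect fifth; D#3→E3 = minor second; E3→B#3 = augmented fifth.
The smallest is D#3 to E3, a minor second (1 semitone).

minor second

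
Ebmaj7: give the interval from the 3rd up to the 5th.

EbM7 is spelled Eb, G, Bb, D.
3rd = G; 5th = Bb.
3 letter names make it a third; at 3 semitones (a half step narrower than major) the quality is minor.

minor third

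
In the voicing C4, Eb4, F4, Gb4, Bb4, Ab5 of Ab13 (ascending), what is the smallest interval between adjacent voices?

Adjacent intervals: C4→Eb4 = minor third; Eb4→F4 = major second; F4→Gb4 = minor second; Gb4→Bb4 = major third; Bb4→Ab5 = minor seventh.
The smallest is F4 to Gb4, a minor second (1 semitone).

minor second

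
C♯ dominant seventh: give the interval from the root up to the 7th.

minor seventh

Spelling the chord: C♯-E♯-G♯-B.
That puts C♯ below B.
From C♯ to B: 10 semitones over a seventh = minor.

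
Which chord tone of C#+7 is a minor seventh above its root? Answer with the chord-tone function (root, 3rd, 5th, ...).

C#+7 is spelled C# E# G## B.
The root is C#. A minor seventh above C# is B.
B is the chord's 7th.

7th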